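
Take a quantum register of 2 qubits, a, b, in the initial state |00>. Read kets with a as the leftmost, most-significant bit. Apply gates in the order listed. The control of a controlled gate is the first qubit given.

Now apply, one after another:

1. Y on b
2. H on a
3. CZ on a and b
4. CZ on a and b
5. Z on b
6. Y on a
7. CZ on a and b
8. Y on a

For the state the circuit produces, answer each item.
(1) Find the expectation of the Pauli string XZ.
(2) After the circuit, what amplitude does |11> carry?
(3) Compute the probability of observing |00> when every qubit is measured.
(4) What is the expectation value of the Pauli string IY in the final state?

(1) The observable XZ averages to 1.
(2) The final state's coefficient on |11> equals -sqrt(2)*I/2.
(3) Outcome |00> occurs with probability 0.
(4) In the final state, IY has expectation 0.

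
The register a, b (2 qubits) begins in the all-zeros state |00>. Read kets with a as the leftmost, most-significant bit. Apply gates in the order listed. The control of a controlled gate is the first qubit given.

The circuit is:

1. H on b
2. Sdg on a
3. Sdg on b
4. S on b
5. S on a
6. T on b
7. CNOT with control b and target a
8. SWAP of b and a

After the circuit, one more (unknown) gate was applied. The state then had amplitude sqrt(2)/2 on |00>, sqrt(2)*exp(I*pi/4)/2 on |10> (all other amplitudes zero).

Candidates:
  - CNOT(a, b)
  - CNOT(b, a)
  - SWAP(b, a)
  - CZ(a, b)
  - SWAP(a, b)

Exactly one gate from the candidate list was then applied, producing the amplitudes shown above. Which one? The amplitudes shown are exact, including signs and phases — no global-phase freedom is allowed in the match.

The applied gate was CNOT(a, b). Key observation: gates 2-5 undo each other exactly, leaving only the rest of the circuit to track.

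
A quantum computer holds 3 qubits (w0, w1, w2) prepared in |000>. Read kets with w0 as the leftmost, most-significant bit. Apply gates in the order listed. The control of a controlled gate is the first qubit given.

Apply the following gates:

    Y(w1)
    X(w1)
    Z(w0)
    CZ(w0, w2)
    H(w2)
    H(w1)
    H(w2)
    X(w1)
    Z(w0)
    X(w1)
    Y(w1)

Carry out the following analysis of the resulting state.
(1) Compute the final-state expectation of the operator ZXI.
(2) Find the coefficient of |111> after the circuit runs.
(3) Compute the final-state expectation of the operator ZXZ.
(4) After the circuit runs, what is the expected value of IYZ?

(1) In the final state, ZXI has expectation -1.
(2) The final state's coefficient on |111> equals 0.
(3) The expectation value of ZXZ is -1.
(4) The observable IYZ averages to 0.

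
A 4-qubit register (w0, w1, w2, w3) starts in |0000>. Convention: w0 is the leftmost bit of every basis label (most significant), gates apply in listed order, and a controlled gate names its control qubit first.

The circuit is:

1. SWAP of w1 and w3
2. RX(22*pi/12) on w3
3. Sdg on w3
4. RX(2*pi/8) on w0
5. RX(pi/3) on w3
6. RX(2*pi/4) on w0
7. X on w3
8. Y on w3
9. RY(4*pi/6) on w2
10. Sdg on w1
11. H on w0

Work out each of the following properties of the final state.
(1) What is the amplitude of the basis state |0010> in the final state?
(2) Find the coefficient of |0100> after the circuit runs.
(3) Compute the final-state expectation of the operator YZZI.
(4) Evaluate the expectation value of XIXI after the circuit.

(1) |0010> carries amplitude sqrt(12 - 6*sqrt(2))/16 + sqrt(6*sqrt(2) + 12)/32 + 3*sqrt(2*sqrt(2) + 4)/32 - 3*I*sqrt(4 - 2*sqrt(2))/32 - I*sqrt(12 - 6*sqrt(2))/32 + I*sqrt(6*sqrt(2) + 12)/16 in the final state.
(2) The amplitude on |0100> is 0.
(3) In the final state, YZZI has expectation -sqrt(2)/4.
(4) The expectation value of XIXI is -sqrt(6)/4.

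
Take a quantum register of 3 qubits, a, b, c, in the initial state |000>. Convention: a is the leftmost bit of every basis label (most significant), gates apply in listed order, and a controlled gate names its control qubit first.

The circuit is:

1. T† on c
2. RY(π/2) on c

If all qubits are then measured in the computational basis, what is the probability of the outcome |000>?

Outcome |000> occurs with probability 1/2.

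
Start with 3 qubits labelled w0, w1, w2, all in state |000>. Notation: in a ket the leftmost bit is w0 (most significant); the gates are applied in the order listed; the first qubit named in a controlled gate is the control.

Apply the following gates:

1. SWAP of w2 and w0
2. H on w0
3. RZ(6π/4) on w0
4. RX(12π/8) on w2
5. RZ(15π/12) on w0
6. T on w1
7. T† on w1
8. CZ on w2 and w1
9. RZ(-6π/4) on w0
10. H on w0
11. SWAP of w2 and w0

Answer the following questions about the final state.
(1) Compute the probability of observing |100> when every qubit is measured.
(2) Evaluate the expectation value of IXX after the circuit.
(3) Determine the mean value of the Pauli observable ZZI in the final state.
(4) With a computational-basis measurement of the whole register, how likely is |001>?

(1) The probability of measuring |100> is 1/4 - sqrt(2)/8.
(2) The expectation value of IXX is 0.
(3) The observable ZZI averages to 0.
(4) A full measurement returns |001> with probability sqrt(2)/8 + 1/4.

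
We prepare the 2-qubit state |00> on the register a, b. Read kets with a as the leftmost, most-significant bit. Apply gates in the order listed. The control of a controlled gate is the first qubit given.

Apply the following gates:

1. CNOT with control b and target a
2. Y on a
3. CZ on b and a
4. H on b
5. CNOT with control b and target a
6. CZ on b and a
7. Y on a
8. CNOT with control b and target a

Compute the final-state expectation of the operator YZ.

In the final state, YZ has expectation 0.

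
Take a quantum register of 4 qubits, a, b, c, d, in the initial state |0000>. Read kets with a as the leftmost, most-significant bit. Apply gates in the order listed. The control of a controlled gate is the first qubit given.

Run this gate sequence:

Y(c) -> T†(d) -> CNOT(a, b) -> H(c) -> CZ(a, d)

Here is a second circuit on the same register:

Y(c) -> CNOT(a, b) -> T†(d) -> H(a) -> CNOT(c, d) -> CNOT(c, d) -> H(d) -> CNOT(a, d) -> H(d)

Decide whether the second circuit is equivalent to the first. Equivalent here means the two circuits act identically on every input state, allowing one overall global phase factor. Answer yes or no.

No — the two circuits implement different unitaries, even allowing a global phase.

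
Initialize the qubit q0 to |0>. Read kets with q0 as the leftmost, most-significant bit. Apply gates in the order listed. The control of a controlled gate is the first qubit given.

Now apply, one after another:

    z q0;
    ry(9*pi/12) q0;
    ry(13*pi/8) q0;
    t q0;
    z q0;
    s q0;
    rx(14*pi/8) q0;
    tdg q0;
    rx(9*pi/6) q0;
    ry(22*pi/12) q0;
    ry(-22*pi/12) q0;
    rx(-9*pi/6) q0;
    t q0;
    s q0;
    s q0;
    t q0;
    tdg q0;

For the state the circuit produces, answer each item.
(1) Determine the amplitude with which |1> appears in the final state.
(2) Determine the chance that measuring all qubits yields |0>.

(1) |1> carries amplitude -I*cos(3*pi/16)/2 - I*sqrt(1/2 - sqrt(2)/4)*sqrt(sqrt(2)/4 + 1/2)*sin(3*pi/16) + sqrt(1/2 - sqrt(2)/4)*sqrt(sqrt(2)/4 + 1/2)*exp(-I*pi/4)*sin(3*pi/16) - sqrt(2)*exp(-I*pi/4)*cos(3*pi/16)/4 - exp(-I*pi/4)*cos(3*pi/16)/2 + sqrt(2)*I*cos(3*pi/16)/4 in the final state. Key observation: steps 8-13 multiply out to the identity, so the circuit reduces to the remaining gates.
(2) Outcome |0> occurs with probability cos(3*pi/16)**2/4 + sqrt(2)*sqrt(1/2 - sqrt(2)/4)*sqrt(sqrt(2)/4 + 1/2)*sin(3*pi/16)*cos(3*pi/16) + 3*sin(3*pi/16)**2/4 + sqrt(2)*sqrt(1/2 - sqrt(2)/4)*sqrt(sqrt(2)/4 + 1/2)*exp(-I*pi/4)*sin(3*pi/16)*cos(3*pi/16)/2 + exp(-I*pi/4)*cos(3*pi/16)**2/8 - exp(I*pi/4)*sin(3*pi/16)**2/8 - exp(-I*pi/4)*sin(3*pi/16)**2/8 + exp(I*pi/4)*cos(3*pi/16)**2/8 + sqrt(2)*sqrt(1/2 - sqrt(2)/4)*sqrt(sqrt(2)/4 + 1/2)*exp(I*pi/4)*sin(3*pi/16)*cos(3*pi/16)/2.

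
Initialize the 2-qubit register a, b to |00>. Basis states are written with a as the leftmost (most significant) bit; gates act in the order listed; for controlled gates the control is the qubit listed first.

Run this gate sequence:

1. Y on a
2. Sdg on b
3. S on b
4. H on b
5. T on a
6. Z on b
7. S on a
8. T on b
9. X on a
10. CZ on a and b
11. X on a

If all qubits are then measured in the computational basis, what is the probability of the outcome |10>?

The probability of measuring |10> is 1/2.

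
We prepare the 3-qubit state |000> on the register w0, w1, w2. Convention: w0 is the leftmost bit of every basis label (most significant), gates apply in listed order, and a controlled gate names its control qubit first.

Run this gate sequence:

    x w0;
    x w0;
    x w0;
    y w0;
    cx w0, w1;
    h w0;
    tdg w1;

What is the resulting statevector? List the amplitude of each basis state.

After the circuit, the state carries amplitude -sqrt(2)*I/2 on |000>, -sqrt(2)*I/2 on |100>, and 0 on every other basis state. Key observation: steps 1-2 multiply out to the identity, so the circuit reduces to the remaining gates.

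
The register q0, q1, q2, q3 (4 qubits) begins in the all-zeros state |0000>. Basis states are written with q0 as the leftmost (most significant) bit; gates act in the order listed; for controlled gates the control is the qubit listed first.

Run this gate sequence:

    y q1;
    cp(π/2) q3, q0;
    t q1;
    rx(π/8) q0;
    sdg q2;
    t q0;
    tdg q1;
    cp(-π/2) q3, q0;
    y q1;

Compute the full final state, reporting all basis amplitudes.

The final amplitudes are cos(pi/16) on |0000>, -exp(3*I*pi/4)*sin(pi/16) on |1000>, and 0 on every other basis state.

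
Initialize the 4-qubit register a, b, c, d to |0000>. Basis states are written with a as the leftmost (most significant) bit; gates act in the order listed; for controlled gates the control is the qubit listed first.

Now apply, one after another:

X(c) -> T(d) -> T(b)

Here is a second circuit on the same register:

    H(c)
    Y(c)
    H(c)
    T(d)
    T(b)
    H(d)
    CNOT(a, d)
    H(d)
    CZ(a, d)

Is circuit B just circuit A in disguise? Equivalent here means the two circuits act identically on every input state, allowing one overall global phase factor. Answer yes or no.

No: there is an input state on which the two circuits produce genuinely different outputs (not merely differing by a phase).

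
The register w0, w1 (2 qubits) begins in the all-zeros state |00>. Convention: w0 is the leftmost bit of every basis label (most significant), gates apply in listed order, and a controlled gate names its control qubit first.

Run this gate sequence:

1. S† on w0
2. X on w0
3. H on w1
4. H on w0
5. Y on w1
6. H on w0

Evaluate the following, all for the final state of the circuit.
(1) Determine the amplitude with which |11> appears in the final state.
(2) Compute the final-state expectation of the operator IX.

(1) The final state's coefficient on |11> equals sqrt(2)*I/2.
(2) The expectation value of IX is -1.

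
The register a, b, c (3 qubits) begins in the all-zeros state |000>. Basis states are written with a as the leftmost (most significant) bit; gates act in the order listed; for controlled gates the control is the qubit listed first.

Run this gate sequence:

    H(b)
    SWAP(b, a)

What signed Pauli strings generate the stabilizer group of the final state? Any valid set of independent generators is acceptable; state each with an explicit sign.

One valid set of independent stabilizer generators is +XII, +IZI, +IIZ (any independent generating set of the same group is equally correct).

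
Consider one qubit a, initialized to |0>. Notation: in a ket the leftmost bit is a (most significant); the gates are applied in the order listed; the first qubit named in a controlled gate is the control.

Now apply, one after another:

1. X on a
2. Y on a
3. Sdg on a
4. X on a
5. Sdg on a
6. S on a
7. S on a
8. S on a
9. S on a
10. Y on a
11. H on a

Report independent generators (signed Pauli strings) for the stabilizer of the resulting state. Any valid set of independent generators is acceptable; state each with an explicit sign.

The final state is stabilized by the group generated by +X; other independent generating sets are equally valid. Key observation: steps 6-9 multiply out to the identity, so the circuit reduces to the remaining gates.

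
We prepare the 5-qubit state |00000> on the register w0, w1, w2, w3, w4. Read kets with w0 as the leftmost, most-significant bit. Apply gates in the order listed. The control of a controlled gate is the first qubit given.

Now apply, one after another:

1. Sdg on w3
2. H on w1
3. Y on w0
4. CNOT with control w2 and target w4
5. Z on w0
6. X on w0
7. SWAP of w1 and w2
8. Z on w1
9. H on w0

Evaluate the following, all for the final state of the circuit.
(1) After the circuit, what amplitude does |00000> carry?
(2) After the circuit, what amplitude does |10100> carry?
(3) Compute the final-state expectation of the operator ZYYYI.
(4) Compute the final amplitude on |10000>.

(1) |00000> carries amplitude -I/2 in the final state.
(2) |10100> carries amplitude -I/2 in the final state.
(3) The expectation value of ZYYYI is 0.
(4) |10000> carries amplitude -I/2 in the final state.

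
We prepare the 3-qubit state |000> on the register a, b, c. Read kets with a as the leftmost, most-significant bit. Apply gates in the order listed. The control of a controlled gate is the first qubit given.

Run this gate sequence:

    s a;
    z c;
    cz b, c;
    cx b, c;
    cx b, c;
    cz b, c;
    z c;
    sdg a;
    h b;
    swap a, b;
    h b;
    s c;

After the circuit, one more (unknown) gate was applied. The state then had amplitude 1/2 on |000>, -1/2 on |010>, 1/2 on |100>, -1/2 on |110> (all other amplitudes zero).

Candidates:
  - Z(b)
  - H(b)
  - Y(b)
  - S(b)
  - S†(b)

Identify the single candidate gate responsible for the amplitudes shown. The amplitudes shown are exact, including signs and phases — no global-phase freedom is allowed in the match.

It was Z(b) that produced the state shown. Key observation: the block from step 1 through step 8 cancels to the identity and can be dropped.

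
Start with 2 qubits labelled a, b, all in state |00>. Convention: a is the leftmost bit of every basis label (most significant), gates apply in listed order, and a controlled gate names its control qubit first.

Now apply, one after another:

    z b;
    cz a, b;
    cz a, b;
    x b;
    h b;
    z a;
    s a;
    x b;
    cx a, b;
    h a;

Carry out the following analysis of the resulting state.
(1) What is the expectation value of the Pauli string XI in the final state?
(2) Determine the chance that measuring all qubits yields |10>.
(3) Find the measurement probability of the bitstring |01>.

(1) The expectation value of XI is 1.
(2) The probability of measuring |10> is 1/4.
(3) Outcome |01> occurs with probability 1/4.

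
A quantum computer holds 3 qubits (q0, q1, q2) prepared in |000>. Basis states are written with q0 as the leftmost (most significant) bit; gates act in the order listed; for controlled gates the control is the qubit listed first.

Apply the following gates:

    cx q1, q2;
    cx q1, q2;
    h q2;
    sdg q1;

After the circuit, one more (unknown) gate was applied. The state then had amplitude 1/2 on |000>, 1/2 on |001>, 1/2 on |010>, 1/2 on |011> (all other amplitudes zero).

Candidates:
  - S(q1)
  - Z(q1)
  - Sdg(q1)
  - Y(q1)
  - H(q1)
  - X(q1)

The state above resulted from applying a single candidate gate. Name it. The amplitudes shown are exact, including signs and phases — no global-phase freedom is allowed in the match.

The applied gate was H(q1). Key observation: steps 1-2 multiply out to the identity, so the circuit reduces to the remaining gates.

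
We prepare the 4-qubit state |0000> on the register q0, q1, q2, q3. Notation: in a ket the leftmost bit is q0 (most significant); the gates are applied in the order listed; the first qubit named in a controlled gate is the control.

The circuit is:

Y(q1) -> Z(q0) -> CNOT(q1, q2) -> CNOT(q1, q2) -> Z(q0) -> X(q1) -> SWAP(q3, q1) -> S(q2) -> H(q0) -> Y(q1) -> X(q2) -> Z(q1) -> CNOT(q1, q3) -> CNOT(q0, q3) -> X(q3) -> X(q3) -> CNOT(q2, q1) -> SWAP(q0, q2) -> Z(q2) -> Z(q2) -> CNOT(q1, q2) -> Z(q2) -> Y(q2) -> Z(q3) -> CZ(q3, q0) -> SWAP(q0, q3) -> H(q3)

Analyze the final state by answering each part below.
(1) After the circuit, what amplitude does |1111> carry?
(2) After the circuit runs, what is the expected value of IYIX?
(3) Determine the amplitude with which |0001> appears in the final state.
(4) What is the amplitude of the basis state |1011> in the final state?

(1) The final state's coefficient on |1111> equals 0. Key observation: steps 2-5 multiply out to the identity, so the circuit reduces to the remaining gates.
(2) In the final state, IYIX has expectation 0.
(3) |0001> carries amplitude -I/2 in the final state.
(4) The amplitude on |1011> is -I/2.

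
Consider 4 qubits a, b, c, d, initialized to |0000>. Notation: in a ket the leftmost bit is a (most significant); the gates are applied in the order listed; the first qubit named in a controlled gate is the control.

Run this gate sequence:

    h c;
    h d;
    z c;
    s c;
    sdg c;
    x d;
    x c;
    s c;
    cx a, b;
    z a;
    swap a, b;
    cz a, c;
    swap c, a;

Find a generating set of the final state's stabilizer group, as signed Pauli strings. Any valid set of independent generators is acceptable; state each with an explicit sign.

The stabilizer group can be generated by -YIII, +IIIX, +IZII, +IIZI, among other valid generating sets. Key observation: gates 4-5 undo each other exactly, leaving only the rest of the circuit to track.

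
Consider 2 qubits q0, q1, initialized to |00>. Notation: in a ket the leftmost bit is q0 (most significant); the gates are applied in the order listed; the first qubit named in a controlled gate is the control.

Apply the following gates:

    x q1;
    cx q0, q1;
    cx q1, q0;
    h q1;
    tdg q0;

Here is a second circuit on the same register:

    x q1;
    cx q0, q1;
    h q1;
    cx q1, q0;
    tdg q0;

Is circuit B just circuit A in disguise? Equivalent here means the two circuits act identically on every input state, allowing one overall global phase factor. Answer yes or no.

No: there is an input state on which the two circuits produce genuinely different outputs (not merely differing by a phase).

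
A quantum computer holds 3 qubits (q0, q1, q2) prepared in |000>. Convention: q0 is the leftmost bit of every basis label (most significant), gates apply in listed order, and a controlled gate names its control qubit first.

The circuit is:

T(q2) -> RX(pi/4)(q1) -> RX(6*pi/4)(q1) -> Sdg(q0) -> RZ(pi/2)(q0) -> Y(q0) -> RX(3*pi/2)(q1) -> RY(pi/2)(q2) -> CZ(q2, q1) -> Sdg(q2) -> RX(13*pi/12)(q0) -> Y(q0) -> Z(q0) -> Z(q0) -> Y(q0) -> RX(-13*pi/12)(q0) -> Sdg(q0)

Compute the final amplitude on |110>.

|110> carries amplitude sqrt(2*sqrt(2) + 4)*exp(I*pi/4)/4 in the final state.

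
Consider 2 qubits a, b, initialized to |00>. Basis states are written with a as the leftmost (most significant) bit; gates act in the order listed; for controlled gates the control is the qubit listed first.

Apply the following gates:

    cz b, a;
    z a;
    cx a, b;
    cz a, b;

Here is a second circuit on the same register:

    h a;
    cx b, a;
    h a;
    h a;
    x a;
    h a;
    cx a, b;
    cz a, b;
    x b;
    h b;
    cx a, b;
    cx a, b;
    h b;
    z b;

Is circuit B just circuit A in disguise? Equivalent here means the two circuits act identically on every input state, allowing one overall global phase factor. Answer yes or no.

No: there is an input state on which the two circuits produce genuinely different outputs (not merely differing by a phase).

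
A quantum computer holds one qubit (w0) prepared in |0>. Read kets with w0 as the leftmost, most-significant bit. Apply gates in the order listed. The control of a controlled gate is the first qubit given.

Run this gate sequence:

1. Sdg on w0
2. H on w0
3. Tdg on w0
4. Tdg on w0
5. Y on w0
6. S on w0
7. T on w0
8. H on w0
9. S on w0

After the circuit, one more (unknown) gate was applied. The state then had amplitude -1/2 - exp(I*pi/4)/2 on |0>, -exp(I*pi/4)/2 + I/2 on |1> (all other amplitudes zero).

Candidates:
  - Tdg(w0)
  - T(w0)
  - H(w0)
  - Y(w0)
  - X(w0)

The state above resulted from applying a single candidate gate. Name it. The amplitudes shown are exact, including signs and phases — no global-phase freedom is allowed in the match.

It was Tdg(w0) that produced the state shown.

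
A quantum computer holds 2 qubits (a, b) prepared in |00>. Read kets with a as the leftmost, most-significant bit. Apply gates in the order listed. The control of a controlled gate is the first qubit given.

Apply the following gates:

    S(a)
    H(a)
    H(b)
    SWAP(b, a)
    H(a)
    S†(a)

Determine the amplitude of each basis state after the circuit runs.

The resulting statevector has amplitude sqrt(2)/2 on |00>, sqrt(2)/2 on |01>, 0 on |10>, 0 on |11>.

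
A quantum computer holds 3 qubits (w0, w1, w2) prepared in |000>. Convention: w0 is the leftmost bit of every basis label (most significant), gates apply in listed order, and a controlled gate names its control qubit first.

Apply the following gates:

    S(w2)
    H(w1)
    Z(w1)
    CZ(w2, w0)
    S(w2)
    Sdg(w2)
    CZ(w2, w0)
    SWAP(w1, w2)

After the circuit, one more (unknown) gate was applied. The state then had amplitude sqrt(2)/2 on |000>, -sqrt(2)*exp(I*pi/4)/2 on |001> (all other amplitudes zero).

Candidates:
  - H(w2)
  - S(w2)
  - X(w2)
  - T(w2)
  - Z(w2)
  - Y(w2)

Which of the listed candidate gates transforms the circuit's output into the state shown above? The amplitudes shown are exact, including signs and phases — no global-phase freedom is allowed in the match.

The unique candidate consistent with the amplitudes is T(w2). Key observation: the block from step 4 through step 7 cancels to the identity and can be dropped.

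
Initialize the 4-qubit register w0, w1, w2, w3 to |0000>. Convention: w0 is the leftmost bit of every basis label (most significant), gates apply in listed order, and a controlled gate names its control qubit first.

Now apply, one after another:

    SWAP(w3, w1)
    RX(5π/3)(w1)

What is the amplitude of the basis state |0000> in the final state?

The final state's coefficient on |0000> equals -sqrt(3)/2.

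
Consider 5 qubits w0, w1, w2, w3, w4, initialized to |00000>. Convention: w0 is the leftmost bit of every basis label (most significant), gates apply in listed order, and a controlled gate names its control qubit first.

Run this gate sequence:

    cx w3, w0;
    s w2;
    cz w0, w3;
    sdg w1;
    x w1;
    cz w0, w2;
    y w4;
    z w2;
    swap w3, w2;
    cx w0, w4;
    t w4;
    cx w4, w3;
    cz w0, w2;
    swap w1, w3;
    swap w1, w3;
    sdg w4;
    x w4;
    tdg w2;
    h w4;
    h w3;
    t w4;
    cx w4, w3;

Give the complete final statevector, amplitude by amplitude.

The final amplitudes are exp(I*pi/4)/2 on |01000>, -I/2 on |01001>, -exp(I*pi/4)/2 on |01010>, I/2 on |01011>, and 0 on every other basis state. Key observation: gates 14-15 undo each other exactly, leaving only the rest of the circuit to track.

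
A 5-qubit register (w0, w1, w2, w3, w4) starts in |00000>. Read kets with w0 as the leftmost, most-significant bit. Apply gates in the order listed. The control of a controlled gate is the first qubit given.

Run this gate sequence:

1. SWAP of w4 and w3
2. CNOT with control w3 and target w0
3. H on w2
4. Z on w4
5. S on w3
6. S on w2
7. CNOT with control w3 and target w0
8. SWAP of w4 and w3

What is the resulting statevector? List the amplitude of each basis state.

After the circuit, the state carries amplitude sqrt(2)/2 on |00000>, sqrt(2)*I/2 on |00100>, and 0 on every other basis state.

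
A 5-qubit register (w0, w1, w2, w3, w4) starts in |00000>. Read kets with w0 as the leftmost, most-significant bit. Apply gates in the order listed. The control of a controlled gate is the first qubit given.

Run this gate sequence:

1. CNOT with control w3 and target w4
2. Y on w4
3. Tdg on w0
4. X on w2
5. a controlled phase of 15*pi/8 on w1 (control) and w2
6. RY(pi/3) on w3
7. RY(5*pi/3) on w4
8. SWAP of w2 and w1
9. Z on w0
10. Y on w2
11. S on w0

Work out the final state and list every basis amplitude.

The resulting statevector has amplitude sqrt(3)/4 on |01100>, 3/4 on |01101>, 1/4 on |01110>, sqrt(3)/4 on |01111>, and 0 on every other basis state.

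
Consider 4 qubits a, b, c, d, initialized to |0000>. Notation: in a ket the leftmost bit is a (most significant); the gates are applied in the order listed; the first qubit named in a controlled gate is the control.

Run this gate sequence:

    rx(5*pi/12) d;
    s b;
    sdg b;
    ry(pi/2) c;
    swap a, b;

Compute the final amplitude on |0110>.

The final state's coefficient on |0110> equals 0. Key observation: the block from step 2 through step 3 cancels to the identity and can be dropped.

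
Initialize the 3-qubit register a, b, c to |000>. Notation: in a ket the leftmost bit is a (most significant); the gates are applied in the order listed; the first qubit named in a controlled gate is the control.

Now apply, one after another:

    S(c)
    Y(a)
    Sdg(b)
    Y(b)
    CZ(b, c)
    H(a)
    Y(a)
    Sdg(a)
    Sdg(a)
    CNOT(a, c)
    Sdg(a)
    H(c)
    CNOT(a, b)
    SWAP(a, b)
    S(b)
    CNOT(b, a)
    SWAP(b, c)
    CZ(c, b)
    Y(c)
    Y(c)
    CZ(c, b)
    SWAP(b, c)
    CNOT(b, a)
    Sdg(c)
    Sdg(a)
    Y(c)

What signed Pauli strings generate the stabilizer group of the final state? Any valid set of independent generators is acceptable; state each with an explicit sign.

The final state is stabilized by the group generated by +XYZ, -IZY, -ZZI; other independent generating sets are equally valid. Key observation: steps 16-23 multiply out to the identity, so the circuit reduces to the remaining gates.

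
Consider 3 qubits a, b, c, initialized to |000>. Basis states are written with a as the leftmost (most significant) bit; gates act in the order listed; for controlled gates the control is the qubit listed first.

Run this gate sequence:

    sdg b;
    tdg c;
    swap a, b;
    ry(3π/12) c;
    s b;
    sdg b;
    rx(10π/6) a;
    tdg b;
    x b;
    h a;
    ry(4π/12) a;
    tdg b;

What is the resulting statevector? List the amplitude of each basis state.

After the circuit, the state carries amplitude 0 on |000>, 0 on |001>, sqrt(sqrt(2) + 2)*(-sqrt(6) - sqrt(2) - sqrt(6)*I + 3*sqrt(2)*I)*exp(I*pi/4)/16 on |010>, sqrt(2 - sqrt(2))*(-sqrt(6) - sqrt(2) - sqrt(6)*I + 3*sqrt(2)*I)*exp(I*pi/4)/16 on |011>, 0 on |100>, 0 on |101>, sqrt(sqrt(2) + 2)*(-sqrt(2) + sqrt(6) + sqrt(6)*I + 3*sqrt(2)*I)*exp(I*pi/4)/16 on |110>, sqrt(2 - sqrt(2))*(-sqrt(2) + sqrt(6) + sqrt(6)*I + 3*sqrt(2)*I)*exp(I*pi/4)/16 on |111>. Key observation: gates 5-6 undo each other exactly, leaving only the rest of the circuit to track.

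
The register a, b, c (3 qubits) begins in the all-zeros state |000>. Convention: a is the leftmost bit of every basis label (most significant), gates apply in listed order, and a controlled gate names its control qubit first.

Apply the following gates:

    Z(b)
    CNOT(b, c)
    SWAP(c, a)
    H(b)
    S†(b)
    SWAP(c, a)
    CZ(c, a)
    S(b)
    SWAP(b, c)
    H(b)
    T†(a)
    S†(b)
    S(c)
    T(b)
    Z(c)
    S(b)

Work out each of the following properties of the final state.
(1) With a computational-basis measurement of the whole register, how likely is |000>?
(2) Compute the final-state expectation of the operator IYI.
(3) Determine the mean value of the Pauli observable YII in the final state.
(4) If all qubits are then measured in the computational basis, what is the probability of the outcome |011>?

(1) Outcome |000> occurs with probability 1/4.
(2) In the final state, IYI has expectation sqrt(2)/2.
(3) In the final state, YII has expectation 0.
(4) A full measurement returns |011> with probability 1/4.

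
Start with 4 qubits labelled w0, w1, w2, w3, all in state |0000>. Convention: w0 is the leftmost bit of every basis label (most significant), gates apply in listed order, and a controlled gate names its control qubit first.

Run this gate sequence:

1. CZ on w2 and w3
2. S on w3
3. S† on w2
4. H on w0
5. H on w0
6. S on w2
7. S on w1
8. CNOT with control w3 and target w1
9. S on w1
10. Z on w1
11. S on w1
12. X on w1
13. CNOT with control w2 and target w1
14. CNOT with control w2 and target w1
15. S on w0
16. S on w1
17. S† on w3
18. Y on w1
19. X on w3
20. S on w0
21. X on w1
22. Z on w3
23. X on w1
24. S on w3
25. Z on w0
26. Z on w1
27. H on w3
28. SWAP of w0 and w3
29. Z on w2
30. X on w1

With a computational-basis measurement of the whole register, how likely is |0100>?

A full measurement returns |0100> with probability 1/2.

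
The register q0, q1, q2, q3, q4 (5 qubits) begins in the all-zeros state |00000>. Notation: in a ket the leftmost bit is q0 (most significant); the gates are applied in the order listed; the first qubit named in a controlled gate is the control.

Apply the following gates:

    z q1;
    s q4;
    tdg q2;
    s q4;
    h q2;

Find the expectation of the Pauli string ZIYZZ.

The expectation value of ZIYZZ is 0.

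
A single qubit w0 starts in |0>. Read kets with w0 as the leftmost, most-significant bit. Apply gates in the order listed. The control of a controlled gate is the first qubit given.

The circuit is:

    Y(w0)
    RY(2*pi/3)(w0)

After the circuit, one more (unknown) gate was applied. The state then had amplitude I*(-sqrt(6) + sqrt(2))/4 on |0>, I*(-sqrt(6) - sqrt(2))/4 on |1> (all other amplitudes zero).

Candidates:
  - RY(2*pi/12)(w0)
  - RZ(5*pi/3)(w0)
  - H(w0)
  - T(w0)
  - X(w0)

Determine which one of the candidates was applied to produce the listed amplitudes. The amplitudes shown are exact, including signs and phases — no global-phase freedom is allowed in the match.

The applied gate was H(w0).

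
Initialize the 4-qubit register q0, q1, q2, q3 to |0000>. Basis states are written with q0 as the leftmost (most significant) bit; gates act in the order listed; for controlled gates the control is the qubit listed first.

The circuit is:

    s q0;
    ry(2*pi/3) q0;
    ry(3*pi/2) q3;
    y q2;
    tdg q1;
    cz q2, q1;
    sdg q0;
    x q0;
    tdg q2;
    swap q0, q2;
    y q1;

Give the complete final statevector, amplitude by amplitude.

The final amplitudes are -sqrt(6)*exp(I*pi/4)/4 on |1100>, sqrt(6)*exp(I*pi/4)/4 on |1101>, -sqrt(2)*exp(3*I*pi/4)/4 on |1110>, sqrt(2)*exp(3*I*pi/4)/4 on |1111>, and 0 on every other basis state.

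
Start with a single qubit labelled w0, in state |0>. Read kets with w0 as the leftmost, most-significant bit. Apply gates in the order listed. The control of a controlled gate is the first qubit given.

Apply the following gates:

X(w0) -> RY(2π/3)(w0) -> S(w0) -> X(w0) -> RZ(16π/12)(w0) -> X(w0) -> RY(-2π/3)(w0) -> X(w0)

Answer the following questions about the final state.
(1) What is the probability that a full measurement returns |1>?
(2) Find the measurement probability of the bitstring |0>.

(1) Outcome |1> occurs with probability 3*sqrt(3)/16 + 3/8.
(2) The probability of measuring |0> is 5/8 - 3*sqrt(3)/16.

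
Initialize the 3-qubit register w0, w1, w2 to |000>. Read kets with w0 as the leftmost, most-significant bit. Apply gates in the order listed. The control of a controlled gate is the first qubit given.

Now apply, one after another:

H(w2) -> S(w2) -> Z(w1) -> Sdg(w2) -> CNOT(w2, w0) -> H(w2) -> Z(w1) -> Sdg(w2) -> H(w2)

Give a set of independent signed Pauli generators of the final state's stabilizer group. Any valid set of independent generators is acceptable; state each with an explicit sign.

The final state is stabilized by the group generated by +YIZ, +ZIY, +IZI; other independent generating sets are equally valid.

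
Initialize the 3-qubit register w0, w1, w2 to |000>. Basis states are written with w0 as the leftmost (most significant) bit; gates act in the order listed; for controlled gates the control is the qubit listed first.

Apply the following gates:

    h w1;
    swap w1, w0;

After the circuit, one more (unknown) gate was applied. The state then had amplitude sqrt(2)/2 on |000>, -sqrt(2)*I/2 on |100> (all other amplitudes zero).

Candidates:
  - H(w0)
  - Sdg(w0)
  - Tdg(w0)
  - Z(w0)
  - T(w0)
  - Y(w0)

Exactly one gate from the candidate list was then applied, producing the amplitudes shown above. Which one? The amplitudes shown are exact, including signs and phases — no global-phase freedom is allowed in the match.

The applied gate was Sdg(w0).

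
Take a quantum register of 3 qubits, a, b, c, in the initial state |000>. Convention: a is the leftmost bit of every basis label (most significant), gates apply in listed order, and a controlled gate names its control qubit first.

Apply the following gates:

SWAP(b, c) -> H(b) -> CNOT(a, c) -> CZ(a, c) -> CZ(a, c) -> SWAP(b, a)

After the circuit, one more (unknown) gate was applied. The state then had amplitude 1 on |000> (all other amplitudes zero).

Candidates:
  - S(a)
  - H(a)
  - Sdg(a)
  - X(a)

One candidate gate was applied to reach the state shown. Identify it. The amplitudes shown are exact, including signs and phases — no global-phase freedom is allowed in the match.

The unique candidate consistent with the amplitudes is H(a). Key observation: steps 4-5 multiply out to the identity, so the circuit reduces to the remaining gates.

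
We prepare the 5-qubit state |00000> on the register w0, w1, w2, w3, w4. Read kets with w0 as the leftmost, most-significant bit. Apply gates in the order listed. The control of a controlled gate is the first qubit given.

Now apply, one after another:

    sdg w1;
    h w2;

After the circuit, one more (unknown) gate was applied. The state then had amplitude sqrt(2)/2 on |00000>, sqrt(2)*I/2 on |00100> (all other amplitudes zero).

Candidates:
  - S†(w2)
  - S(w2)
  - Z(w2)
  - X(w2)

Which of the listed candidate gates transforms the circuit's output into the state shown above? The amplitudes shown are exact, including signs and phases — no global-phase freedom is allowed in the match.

It was S(w2) that produced the state shown.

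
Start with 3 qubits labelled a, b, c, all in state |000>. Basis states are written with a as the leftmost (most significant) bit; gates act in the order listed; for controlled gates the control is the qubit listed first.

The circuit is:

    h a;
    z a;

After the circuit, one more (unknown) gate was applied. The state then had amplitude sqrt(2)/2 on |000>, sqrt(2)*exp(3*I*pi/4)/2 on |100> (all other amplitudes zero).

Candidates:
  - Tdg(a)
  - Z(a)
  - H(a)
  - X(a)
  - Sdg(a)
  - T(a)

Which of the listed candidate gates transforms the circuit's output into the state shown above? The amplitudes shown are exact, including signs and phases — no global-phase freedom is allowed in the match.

The unique candidate consistent with the amplitudes is Tdg(a).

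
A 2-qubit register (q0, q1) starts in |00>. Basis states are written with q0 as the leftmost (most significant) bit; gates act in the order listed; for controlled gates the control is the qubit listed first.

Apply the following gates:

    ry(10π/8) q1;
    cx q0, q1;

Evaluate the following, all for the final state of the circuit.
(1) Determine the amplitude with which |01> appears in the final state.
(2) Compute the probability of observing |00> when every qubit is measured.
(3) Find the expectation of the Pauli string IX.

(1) The final state's coefficient on |01> equals sqrt(sqrt(2) + 2)/2.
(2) A full measurement returns |00> with probability 1/2 - sqrt(2)/4.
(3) In the final state, IX has expectation -sqrt(2)/2.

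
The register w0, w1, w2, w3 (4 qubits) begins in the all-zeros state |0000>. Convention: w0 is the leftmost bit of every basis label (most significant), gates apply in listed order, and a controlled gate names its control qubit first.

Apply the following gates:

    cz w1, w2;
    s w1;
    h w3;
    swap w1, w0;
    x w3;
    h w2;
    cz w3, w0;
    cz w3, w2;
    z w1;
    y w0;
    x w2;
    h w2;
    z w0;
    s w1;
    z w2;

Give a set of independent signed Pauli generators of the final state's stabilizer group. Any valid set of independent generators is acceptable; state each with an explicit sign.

One valid set of independent stabilizer generators is +IIXX, -ZIII, +IZII, +IIZZ (any independent generating set of the same group is equally correct).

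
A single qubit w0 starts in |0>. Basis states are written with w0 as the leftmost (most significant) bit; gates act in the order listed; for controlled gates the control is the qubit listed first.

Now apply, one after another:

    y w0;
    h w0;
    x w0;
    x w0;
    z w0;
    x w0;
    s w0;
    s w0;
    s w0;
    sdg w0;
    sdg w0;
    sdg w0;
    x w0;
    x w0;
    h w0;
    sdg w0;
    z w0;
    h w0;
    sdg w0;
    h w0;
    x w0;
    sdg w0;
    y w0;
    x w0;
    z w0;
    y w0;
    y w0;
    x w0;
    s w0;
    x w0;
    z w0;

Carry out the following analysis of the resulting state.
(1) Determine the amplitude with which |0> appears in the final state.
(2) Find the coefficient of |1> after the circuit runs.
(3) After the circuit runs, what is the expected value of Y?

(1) The final state's coefficient on |0> equals 1/2 - I/2. Key observation: gates 6-13 undo each other exactly, leaving only the rest of the circuit to track.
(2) |1> carries amplitude -1/2 - I/2 in the final state.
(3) In the final state, Y has expectation -1.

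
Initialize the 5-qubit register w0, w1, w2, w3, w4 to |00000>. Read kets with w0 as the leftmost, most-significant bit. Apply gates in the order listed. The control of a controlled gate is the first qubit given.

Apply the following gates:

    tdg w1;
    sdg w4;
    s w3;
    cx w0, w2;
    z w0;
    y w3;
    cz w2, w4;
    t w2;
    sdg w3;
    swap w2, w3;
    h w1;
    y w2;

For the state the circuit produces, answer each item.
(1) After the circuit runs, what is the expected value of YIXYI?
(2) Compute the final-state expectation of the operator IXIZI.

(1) The expectation value of YIXYI is 0.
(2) The observable IXIZI averages to 1.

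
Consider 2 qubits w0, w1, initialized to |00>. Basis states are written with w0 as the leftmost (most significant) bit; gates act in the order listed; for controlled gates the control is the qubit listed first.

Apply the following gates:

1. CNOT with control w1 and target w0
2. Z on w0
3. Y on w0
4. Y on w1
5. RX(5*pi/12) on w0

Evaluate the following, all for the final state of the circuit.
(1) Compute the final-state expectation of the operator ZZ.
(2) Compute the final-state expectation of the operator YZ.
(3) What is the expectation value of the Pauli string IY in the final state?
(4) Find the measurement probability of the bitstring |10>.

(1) In the final state, ZZ has expectation -sqrt(2)/4 + sqrt(6)/4.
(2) The observable YZ averages to -sqrt(6)/4 - sqrt(2)/4.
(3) In the final state, IY has expectation 0.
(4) A full measurement returns |10> with probability 0.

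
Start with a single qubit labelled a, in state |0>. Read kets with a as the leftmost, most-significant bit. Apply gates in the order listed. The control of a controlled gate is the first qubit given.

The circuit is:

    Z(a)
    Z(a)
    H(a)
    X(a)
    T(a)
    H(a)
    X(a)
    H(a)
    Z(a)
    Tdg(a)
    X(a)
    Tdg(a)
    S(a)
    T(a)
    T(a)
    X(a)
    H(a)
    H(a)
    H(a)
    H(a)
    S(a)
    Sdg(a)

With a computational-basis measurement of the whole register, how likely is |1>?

The probability of measuring |1> is 1/2.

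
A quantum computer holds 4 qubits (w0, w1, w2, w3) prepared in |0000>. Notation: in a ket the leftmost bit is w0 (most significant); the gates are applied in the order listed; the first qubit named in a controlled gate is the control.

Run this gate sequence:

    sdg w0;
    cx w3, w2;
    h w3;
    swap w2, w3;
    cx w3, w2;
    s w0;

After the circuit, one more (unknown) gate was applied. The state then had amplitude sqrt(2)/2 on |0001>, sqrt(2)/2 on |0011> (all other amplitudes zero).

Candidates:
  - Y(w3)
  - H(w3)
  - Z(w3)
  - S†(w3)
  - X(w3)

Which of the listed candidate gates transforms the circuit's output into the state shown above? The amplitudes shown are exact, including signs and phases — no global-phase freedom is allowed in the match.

The applied gate was X(w3).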